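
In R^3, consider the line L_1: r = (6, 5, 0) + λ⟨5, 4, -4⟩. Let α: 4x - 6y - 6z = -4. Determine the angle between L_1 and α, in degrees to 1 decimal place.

sin θ = |n·v| / (|n||v|) = |20| / (√88 · √57) = 0.28239.
θ ≈ 16.4°.

16.4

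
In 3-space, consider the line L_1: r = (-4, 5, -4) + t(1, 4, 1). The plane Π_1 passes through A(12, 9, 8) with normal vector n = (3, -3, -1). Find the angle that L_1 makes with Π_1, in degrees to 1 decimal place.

Π_1: n·r = n·A gives 3x - 3y - z = 1.
sin θ = |n·v| / (|n||v|) = |-10| / (√19 · √18) = 0.54074.
θ ≈ 32.7°.

32.7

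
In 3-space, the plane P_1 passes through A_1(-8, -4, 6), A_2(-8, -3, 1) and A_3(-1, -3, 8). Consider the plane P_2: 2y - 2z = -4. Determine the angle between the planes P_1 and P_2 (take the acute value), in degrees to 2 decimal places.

57.02

A_1A_2 = (0, 1, -5), A_1A_3 = (7, 1, 2); a normal to P_1 is A_1A_2 × A_1A_3 = (7, -35, -7).
Using A_1: P_1 has equation 7x - 35y - 7z = 42.
cos θ = |n₁·n₂| / (|n₁||n₂|) = |-56| / (√1323 · √8).
θ = arccos(0.54433) ≈ 57.02°.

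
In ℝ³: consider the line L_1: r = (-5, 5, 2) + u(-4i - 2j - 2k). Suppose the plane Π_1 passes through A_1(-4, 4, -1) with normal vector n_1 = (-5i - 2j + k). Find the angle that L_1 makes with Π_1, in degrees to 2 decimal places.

Π_1: n_1·r = n_1·A_1 gives -5x - 2y + z = 11.
sin θ = |n·v| / (|n||v|) = |22| / (√30 · √24) = 0.81989.
θ ≈ 55.07°.

55.07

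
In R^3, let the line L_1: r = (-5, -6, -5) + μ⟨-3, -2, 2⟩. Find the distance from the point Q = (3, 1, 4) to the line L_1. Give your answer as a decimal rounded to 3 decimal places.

13.056

Taking (-5, -6, -5) on L_1 with direction v = (-3, -2, 2): w = Q − (-5, -6, -5) = (8, 7, 9), and w × v = (32, -43, 5).
Distance = |w × v| / |v| = √2898 / √17 ≈ 13.056.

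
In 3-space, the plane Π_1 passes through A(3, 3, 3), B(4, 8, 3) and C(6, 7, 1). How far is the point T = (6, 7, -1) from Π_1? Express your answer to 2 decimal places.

AB = (1, 5, 0), AC = (3, 4, -2); a normal to Π_1 is AB × AC = (-10, 2, -11).
Using A: Π_1 has equation -10x + 2y - 11z = -57.
n·T − d = (-10)·(6) + (2)·(7) + (-11)·(-1) − (-57) = 22; |n| = √225.
Distance = |22| / √225 = 22/√225 ≈ 1.47.

1.47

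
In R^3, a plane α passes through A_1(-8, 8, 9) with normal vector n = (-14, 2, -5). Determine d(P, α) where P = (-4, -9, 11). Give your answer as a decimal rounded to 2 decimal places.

6.67

α: n·r = n·A_1 gives -14x + 2y - 5z = 83.
n·P − d = (-14)·(-4) + (2)·(-9) + (-5)·(11) − 83 = -100; |n| = √225.
Distance = |-100| / √225 = 100/√225 ≈ 6.67.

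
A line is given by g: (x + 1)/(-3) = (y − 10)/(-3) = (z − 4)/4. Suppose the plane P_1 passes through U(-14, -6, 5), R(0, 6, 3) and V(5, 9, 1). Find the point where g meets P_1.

g has direction (-3, -3, 4) through (-1, 10, 4).
UR = (14, 12, -2), UV = (19, 15, -4); a normal to P_1 is UR × UV = (-18, 18, -18).
Using U: P_1 has equation -18x + 18y - 18z = 54.
Substitute r = (-1, 10, 4) + t(-3, -3, 4) into the plane: 126 + (-72)t = 54, so t = 1.
Intersection: (-1, 10, 4) + 1·(-3, -3, 4) = (-4, 7, 8).

(-4, 7, 8)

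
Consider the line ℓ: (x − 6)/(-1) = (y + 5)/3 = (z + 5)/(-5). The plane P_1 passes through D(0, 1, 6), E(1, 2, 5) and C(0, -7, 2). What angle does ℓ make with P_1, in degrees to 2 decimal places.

46.29

ℓ has direction (-1, 3, -5) through (6, -5, -5).
DE = (1, 1, -1), DC = (0, -8, -4); a normal to P_1 is DE × DC = (-12, 4, -8).
Using D: P_1 has equation -12x + 4y - 8z = -44.
sin θ = |n·v| / (|n||v|) = |64| / (√224 · √35) = 0.72281.
θ ≈ 46.29°.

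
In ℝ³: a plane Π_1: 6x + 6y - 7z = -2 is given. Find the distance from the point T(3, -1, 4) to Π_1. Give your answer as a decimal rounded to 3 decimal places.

n·T − d = (6)·(3) + (6)·(-1) + (-7)·(4) − (-2) = -14; |n| = √121.
Distance = |-14| / √121 = 14/√121 ≈ 1.273.

1.273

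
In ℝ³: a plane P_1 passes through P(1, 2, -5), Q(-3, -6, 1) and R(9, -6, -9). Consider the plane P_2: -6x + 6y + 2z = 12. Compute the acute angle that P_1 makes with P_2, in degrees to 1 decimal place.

PQ = (-4, -8, 6), PR = (8, -8, -4); a normal to P_1 is PQ × PR = (80, 32, 96).
Using P: P_1 has equation 80x + 32y + 96z = -336.
cos θ = |n₁·n₂| / (|n₁||n₂|) = |-96| / (√16640 · √76).
θ = arccos(0.08537) ≈ 85.1°.

85.1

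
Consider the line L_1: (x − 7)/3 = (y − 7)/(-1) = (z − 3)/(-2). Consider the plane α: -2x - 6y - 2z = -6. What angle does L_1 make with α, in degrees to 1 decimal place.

L_1 has direction (3, -1, -2) through (7, 7, 3).
sin θ = |n·v| / (|n||v|) = |4| / (√44 · √14) = 0.16116.
θ ≈ 9.3°.

9.3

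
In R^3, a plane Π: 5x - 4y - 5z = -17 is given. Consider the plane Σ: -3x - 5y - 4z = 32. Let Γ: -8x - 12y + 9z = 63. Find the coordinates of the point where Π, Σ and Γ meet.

(-6, -2, -1)

Solving the 3×3 linear system 5x - 4y - 5z = -17, -3x - 5y - 4z = 32, -8x - 12y + 9z = 63 (e.g. by elimination or Cramer's rule, determinant = -681) gives (-6, -2, -1).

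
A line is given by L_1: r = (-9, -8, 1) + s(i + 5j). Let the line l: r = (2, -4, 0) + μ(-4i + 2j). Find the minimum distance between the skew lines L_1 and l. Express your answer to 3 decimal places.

Common perpendicular direction n = (1, 5, 0) × (-4, 2, 0) = (0, 0, 22).
With w = (2, -4, 0) − (-9, -8, 1) = (11, 4, -1), w · n = -22.
Distance = |w · n| / |n| = |-22| / √484 ≈ 1.000.

1.000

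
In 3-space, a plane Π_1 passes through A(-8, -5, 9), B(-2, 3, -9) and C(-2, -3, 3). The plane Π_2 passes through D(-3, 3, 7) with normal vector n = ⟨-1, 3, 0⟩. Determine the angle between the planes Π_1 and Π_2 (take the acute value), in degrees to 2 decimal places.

37.57

AB = (6, 8, -18), AC = (6, 2, -6); a normal to Π_1 is AB × AC = (-12, -72, -36).
Using A: Π_1 has equation -12x - 72y - 36z = 132.
Π_2: n·r = n·D gives -x + 3y = 12.
cos θ = |n₁·n₂| / (|n₁||n₂|) = |-204| / (√6624 · √10).
θ = arccos(0.79263) ≈ 37.57°.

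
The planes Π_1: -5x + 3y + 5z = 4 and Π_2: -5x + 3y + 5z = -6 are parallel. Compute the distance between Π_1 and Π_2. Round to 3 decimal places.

Same normal n = (-5, 3, 5) with |n| = √59; distance = |4 − (-6)| / |n| = 10/√59 ≈ 1.302.

1.302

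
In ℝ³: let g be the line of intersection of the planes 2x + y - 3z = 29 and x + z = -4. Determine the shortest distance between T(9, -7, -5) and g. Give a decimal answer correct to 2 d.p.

5.66

Direction of g: (2, 1, -3) × (1, 0, 1) = (1, -5, -1).
A point on g: solving the two plane equations with x = 5 gives (5, -8, -9).
Taking (5, -8, -9) on g with direction v = (1, -5, -1): w = T − (5, -8, -9) = (4, 1, 4), and w × v = (19, 8, -21).
Distance = |w × v| / |v| = √866 / √27 ≈ 5.66.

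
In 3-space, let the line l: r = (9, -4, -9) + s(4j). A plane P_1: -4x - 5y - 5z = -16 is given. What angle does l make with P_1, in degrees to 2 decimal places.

sin θ = |n·v| / (|n||v|) = |-20| / (√66 · √16) = 0.61546.
θ ≈ 37.99°.

37.99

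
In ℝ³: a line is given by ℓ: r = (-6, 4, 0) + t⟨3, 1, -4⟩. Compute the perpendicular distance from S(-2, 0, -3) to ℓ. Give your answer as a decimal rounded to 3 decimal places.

5.061

Taking (-6, 4, 0) on ℓ with direction v = (3, 1, -4): w = S − (-6, 4, 0) = (4, -4, -3), and w × v = (19, 7, 16).
Distance = |w × v| / |v| = √666 / √26 ≈ 5.061.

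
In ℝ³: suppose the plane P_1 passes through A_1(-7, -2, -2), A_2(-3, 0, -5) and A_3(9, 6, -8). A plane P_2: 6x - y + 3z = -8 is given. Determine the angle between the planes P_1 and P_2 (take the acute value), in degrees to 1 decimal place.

58.2

A_1A_2 = (4, 2, -3), A_1A_3 = (16, 8, -6); a normal to P_1 is A_1A_2 × A_1A_3 = (12, -24, 0).
Using A_1: P_1 has equation 12x - 24y = -36.
cos θ = |n₁·n₂| / (|n₁||n₂|) = |96| / (√720 · √46).
θ = arccos(0.52750) ≈ 58.2°.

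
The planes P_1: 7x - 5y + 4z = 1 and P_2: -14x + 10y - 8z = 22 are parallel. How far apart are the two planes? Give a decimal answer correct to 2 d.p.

1.26

Rescale P_2 by 1/(-2): 7x - 5y + 4z = -11. Then distance = |1 − (-11)| / √90 ≈ 1.26.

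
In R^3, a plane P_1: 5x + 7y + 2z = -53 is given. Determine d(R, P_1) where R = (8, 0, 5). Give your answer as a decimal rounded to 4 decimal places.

n·R − d = (5)·(8) + (7)·(0) + (2)·(5) − (-53) = 103; |n| = √78.
Distance = |103| / √78 = 103/√78 ≈ 11.6625.

11.6625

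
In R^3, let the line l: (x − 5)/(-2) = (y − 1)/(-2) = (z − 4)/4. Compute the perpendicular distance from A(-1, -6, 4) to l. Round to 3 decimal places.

7.539

l has direction (-2, -2, 4) through (5, 1, 4).
Taking (5, 1, 4) on l with direction v = (-2, -2, 4): w = A − (5, 1, 4) = (-6, -7, 0), and w × v = (-28, 24, -2).
Distance = |w × v| / |v| = √1364 / √24 ≈ 7.539.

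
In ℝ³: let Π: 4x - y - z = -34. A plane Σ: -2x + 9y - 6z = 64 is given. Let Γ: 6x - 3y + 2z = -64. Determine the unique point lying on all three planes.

(-8, 4, -2)

Solving the 3×3 linear system 4x - y - z = -34, -2x + 9y - 6z = 64, 6x - 3y + 2z = -64 (e.g. by elimination or Cramer's rule, determinant = 80) gives (-8, 4, -2).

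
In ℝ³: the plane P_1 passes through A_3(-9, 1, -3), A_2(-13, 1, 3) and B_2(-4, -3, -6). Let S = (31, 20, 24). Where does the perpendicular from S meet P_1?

(-5, -7, 0)

A_3A_2 = (-4, 0, 6), A_3B_2 = (5, -4, -3); a normal to P_1 is A_3A_2 × A_3B_2 = (24, 18, 16).
Using A_3: P_1 has equation 24x + 18y + 16z = -246.
Foot = S − λn with λ = (n·S − d)/|n|² = (1488 − (-246))/1156 = 3/2.
Foot = (31, 20, 24) − (3/2)·(24, 18, 16) = (-5, -7, 0).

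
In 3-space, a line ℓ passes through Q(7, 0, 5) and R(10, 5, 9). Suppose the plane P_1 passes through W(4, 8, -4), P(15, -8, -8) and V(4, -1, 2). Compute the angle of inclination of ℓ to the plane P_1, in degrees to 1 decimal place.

A direction vector for ℓ is R − Q = (3, 5, 4).
WP = (11, -16, -4), WV = (0, -9, 6); a normal to P_1 is WP × WV = (-132, -66, -99).
Using W: P_1 has equation -132x - 66y - 99z = -660.
sin θ = |n·v| / (|n||v|) = |-1122| / (√31581 · √50) = 0.89288.
θ ≈ 63.2°.

63.2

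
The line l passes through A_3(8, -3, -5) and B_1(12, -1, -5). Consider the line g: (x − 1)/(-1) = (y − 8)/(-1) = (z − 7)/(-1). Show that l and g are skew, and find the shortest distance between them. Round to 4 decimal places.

A direction vector for l is B_1 − A_3 = (4, 2, 0).
g has direction (-1, -1, -1) through (1, 8, 7).
Common perpendicular direction n = (4, 2, 0) × (-1, -1, -1) = (-2, 4, -2).
With w = (1, 8, 7) − (8, -3, -5) = (-7, 11, 12), w · n = 34.
Since n ≠ 0 the lines are not parallel, and w · n = 34 ≠ 0 so they do not intersect; hence they are skew.
Distance = |w · n| / |n| = |34| / √24 ≈ 6.9402.

6.9402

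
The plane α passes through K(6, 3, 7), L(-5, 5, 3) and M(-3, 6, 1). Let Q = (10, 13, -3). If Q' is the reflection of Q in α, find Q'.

(10, 5, -7)

KL = (-11, 2, -4), KM = (-9, 3, -6); a normal to α is KL × KM = (0, -30, -15).
Using K: α has equation -30y - 15z = -195.
λ = (n·Q − d)/|n|² = (-345 − (-195))/1125 = -2/15.
Reflection = Q − 2λn = (10, 13, -3) − (-4/15)·(0, -30, -15) = (10, 5, -7).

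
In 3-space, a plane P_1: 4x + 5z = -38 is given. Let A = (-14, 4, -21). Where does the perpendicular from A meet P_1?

(-2, 4, -6)

Foot = A − λn with λ = (n·A − d)/|n|² = (-161 − (-38))/41 = -3.
Foot = (-14, 4, -21) − (-3)·(4, 0, 5) = (-2, 4, -6).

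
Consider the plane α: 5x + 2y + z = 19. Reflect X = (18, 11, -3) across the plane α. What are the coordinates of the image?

(-12, -1, -9)

λ = (n·X − d)/|n|² = (109 − 19)/30 = 3.
Reflection = X − 2λn = (18, 11, -3) − 6·(5, 2, 1) = (-12, -1, -9).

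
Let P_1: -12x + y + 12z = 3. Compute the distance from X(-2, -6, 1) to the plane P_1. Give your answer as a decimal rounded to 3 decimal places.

1.588

n·X − d = (-12)·(-2) + (1)·(-6) + (12)·(1) − 3 = 27; |n| = √289.
Distance = |27| / √289 = 27/√289 ≈ 1.588.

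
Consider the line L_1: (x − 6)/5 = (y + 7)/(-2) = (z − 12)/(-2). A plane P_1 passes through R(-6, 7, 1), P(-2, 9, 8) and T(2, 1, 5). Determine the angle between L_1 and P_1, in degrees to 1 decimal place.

L_1 has direction (5, -2, -2) through (6, -7, 12).
RP = (4, 2, 7), RT = (8, -6, 4); a normal to P_1 is RP × RT = (50, 40, -40).
Using R: P_1 has equation 50x + 40y - 40z = -60.
sin θ = |n·v| / (|n||v|) = |250| / (√5700 · √33) = 0.57643.
θ ≈ 35.2°.

35.2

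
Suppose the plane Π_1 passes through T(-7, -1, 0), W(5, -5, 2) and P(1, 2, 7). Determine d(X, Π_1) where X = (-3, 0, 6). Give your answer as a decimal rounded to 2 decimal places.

TW = (12, -4, 2), TP = (8, 3, 7); a normal to Π_1 is TW × TP = (-34, -68, 68).
Using T: Π_1 has equation -34x - 68y + 68z = 306.
n·X − d = (-34)·(-3) + (-68)·(0) + (68)·(6) − 306 = 204; |n| = √10404.
Distance = |204| / √10404 = 204/√10404 ≈ 2.00.

2.00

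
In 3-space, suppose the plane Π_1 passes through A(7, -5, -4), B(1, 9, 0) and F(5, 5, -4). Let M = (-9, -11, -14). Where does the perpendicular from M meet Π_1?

AB = (-6, 14, 4), AF = (-2, 10, 0); a normal to Π_1 is AB × AF = (-40, -8, -32).
Using A: Π_1 has equation -40x - 8y - 32z = -112.
Foot = M − λn with λ = (n·M − d)/|n|² = (896 − (-112))/2688 = 3/8.
Foot = (-9, -11, -14) − (3/8)·(-40, -8, -32) = (6, -8, -2).

(6, -8, -2)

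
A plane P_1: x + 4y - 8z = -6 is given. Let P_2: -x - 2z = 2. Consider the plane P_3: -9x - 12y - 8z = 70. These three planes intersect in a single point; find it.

(2, -6, -2)

Solving the 3×3 linear system x + 4y - 8z = -6, -x - 2z = 2, -9x - 12y - 8z = 70 (e.g. by elimination or Cramer's rule, determinant = -80) gives (2, -6, -2).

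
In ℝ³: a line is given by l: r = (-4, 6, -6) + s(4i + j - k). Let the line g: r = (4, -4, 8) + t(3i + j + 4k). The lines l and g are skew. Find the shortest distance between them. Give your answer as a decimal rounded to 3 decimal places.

12.403

Common perpendicular direction n = (4, 1, -1) × (3, 1, 4) = (5, -19, 1).
With w = (4, -4, 8) − (-4, 6, -6) = (8, -10, 14), w · n = 244.
Distance = |w · n| / |n| = |244| / √387 ≈ 12.403.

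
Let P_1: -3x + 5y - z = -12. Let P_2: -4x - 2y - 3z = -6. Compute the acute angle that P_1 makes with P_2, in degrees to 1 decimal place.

81.0

cos θ = |n₁·n₂| / (|n₁||n₂|) = |5| / (√35 · √29).
θ = arccos(0.15694) ≈ 81.0°.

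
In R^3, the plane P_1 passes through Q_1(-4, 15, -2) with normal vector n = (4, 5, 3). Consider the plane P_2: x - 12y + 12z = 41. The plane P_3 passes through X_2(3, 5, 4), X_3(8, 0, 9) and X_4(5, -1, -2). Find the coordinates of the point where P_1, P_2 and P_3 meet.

P_1: n·r = n·Q_1 gives 4x + 5y + 3z = 53.
X_2X_3 = (5, -5, 5), X_2X_4 = (2, -6, -6); a normal to P_3 is X_2X_3 × X_2X_4 = (60, 40, -20).
Using X_2: P_3 has equation 60x + 40y - 20z = 300.
Solving the 3×3 linear system 4x + 5y + 3z = 53, x - 12y + 12z = 41, 60x + 40y - 20z = 300 (e.g. by elimination or Cramer's rule, determinant = 5020) gives (5, 3, 6).

(5, 3, 6)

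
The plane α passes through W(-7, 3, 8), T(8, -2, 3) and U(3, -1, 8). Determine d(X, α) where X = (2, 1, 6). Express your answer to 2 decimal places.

WT = (15, -5, -5), WU = (10, -4, 0); a normal to α is WT × WU = (-20, -50, -10).
Using W: α has equation -20x - 50y - 10z = -90.
n·X − d = (-20)·(2) + (-50)·(1) + (-10)·(6) − (-90) = -60; |n| = √3000.
Distance = |-60| / √3000 = 60/√3000 ≈ 1.10.

1.10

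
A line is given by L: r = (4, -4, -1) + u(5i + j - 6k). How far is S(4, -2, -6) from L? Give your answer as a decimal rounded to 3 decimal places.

Taking (4, -4, -1) on L with direction v = (5, 1, -6): w = S − (4, -4, -1) = (0, 2, -5), and w × v = (-7, -25, -10).
Distance = |w × v| / |v| = √774 / √62 ≈ 3.533.

3.533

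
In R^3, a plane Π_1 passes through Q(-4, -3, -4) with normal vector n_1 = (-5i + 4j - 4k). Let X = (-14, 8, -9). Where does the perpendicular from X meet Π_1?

Π_1: n_1·r = n_1·Q gives -5x + 4y - 4z = 24.
Foot = X − λn with λ = (n·X − d)/|n|² = (138 − 24)/57 = 2.
Foot = (-14, 8, -9) − 2·(-5, 4, -4) = (-4, 0, -1).

(-4, 0, -1)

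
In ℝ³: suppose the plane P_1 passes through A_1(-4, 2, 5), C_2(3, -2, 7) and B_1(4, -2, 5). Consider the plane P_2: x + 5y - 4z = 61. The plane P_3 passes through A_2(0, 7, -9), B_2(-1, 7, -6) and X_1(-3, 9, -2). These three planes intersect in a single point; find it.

A_1C_2 = (7, -4, 2), A_1B_1 = (8, -4, 0); a normal to P_1 is A_1C_2 × A_1B_1 = (8, 16, 4).
Using A_1: P_1 has equation 8x + 16y + 4z = 20.
A_2B_2 = (-1, 0, 3), A_2X_1 = (-3, 2, 7); a normal to P_3 is A_2B_2 × A_2X_1 = (-6, -2, -2).
Using A_2: P_3 has equation -6x - 2y - 2z = 4.
Solving the 3×3 linear system 8x + 16y + 4z = 20, x + 5y - 4z = 61, -6x - 2y - 2z = 4 (e.g. by elimination or Cramer's rule, determinant = 384) gives (2, 3, -11).

(2, 3, -11)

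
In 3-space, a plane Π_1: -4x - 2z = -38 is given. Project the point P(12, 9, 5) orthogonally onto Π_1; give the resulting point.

Foot = P − λn with λ = (n·P − d)/|n|² = (-58 − (-38))/20 = -1.
Foot = (12, 9, 5) − (-1)·(-4, 0, -2) = (8, 9, 3).

(8, 9, 3)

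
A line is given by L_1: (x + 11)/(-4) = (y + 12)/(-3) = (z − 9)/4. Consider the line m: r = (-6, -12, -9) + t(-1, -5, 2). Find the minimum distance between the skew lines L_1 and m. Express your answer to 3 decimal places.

L_1 has direction (-4, -3, 4) through (-11, -12, 9).
Common perpendicular direction n = (-4, -3, 4) × (-1, -5, 2) = (14, 4, 17).
With w = (-6, -12, -9) − (-11, -12, 9) = (5, 0, -18), w · n = -236.
Distance = |w · n| / |n| = |-236| / √501 ≈ 10.544.

10.544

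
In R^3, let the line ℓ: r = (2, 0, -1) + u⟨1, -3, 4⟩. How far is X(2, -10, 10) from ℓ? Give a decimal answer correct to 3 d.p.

Taking (2, 0, -1) on ℓ with direction v = (1, -3, 4): w = X − (2, 0, -1) = (0, -10, 11), and w × v = (-7, 11, 10).
Distance = |w × v| / |v| = √270 / √26 ≈ 3.223.

3.223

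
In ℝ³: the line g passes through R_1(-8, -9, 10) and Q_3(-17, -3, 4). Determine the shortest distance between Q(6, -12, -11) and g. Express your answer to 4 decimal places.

25.3748

A direction vector for g is Q_3 − R_1 = (-9, 6, -6).
Taking (-8, -9, 10) on g with direction v = (-9, 6, -6): w = Q − (-8, -9, 10) = (14, -3, -21), and w × v = (144, 273, 57).
Distance = |w × v| / |v| = √98514 / √153 ≈ 25.3748.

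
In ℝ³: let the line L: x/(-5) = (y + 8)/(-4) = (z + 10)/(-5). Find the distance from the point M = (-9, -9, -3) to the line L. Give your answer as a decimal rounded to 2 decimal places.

11.32

L has direction (-5, -4, -5) through (0, -8, -10).
Taking (0, -8, -10) on L with direction v = (-5, -4, -5): w = M − (0, -8, -10) = (-9, -1, 7), and w × v = (33, -80, 31).
Distance = |w × v| / |v| = √8450 / √66 ≈ 11.32.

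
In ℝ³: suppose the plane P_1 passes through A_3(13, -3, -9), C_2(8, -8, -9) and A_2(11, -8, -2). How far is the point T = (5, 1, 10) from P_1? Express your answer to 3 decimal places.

A_3C_2 = (-5, -5, 0), A_3A_2 = (-2, -5, 7); a normal to P_1 is A_3C_2 × A_3A_2 = (-35, 35, 15).
Using A_3: P_1 has equation -35x + 35y + 15z = -695.
n·T − d = (-35)·(5) + (35)·(1) + (15)·(10) − (-695) = 705; |n| = √2675.
Distance = |705| / √2675 = 705/√2675 ≈ 13.631.

13.631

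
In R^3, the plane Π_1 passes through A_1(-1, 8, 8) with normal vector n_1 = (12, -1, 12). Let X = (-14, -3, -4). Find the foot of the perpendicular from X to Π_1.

(-2, -4, 8)

Π_1: n_1·r = n_1·A_1 gives 12x - y + 12z = 76.
Foot = X − λn with λ = (n·X − d)/|n|² = (-213 − 76)/289 = -1.
Foot = (-14, -3, -4) − (-1)·(12, -1, 12) = (-2, -4, 8).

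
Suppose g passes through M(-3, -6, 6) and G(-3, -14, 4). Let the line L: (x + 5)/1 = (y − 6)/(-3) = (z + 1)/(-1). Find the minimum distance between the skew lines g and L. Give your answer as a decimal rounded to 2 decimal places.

9.90

A direction vector for g is G − M = (0, -8, -2).
L has direction (1, -3, -1) through (-5, 6, -1).
Common perpendicular direction n = (0, -8, -2) × (1, -3, -1) = (2, -2, 8).
With w = (-5, 6, -1) − (-3, -6, 6) = (-2, 12, -7), w · n = -84.
Distance = |w · n| / |n| = |-84| / √72 ≈ 9.90.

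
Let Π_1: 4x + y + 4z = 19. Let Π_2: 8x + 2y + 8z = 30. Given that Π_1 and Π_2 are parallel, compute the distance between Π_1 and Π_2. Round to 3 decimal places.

Rescale Π_2 by 1/2: 4x + y + 4z = 15. Then distance = |19 − 15| / √33 ≈ 0.696.

0.696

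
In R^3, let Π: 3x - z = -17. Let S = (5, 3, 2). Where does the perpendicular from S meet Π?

Foot = S − λn with λ = (n·S − d)/|n|² = (13 − (-17))/10 = 3.
Foot = (5, 3, 2) − 3·(3, 0, -1) = (-4, 3, 5).

(-4, 3, 5)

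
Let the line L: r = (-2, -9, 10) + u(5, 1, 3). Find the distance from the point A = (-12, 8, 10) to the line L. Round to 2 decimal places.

18.92

Taking (-2, -9, 10) on L with direction v = (5, 1, 3): w = A − (-2, -9, 10) = (-10, 17, 0), and w × v = (51, 30, -95).
Distance = |w × v| / |v| = √12526 / √35 ≈ 18.92.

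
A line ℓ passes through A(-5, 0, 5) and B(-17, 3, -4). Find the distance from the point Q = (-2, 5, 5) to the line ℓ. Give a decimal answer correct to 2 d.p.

5.67

A direction vector for ℓ is B − A = (-12, 3, -9).
Taking (-5, 0, 5) on ℓ with direction v = (-12, 3, -9): w = Q − (-5, 0, 5) = (3, 5, 0), and w × v = (-45, 27, 69).
Distance = |w × v| / |v| = √7515 / √234 ≈ 5.67.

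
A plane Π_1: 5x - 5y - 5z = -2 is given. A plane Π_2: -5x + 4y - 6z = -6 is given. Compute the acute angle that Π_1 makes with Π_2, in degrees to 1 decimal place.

cos θ = |n₁·n₂| / (|n₁||n₂|) = |-15| / (√75 · √77).
θ = arccos(0.19739) ≈ 78.6°.

78.6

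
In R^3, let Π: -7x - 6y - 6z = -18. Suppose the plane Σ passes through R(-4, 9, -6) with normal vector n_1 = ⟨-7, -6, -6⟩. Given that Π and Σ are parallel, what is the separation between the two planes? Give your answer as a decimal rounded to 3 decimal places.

Σ: n_1·r = n_1·R gives -7x - 6y - 6z = 10.
Same normal n = (-7, -6, -6) with |n| = √121; distance = |-18 − 10| / |n| = 28/√121 ≈ 2.545.

2.545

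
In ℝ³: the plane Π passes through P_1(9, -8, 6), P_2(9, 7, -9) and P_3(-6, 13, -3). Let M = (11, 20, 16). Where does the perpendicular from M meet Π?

(-1, 5, 1)

P_1P_2 = (0, 15, -15), P_1P_3 = (-15, 21, -9); a normal to Π is P_1P_2 × P_1P_3 = (180, 225, 225).
Using P_1: Π has equation 180x + 225y + 225z = 1170.
Foot = M − λn with λ = (n·M − d)/|n|² = (10080 − 1170)/133650 = 1/15.
Foot = (11, 20, 16) − (1/15)·(180, 225, 225) = (-1, 5, 1).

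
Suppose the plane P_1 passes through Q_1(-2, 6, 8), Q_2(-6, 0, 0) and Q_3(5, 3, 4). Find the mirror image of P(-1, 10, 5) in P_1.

(-1, 2, 11)

Q_1Q_2 = (-4, -6, -8), Q_1Q_3 = (7, -3, -4); a normal to P_1 is Q_1Q_2 × Q_1Q_3 = (0, -72, 54).
Using Q_1: P_1 has equation -72y + 54z = 0.
λ = (n·P − d)/|n|² = (-450 − 0)/8100 = -1/18.
Reflection = P − 2λn = (-1, 10, 5) − (-1/9)·(0, -72, 54) = (-1, 2, 11).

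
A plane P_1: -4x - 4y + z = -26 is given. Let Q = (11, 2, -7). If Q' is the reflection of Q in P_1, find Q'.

(3, -6, -5)

λ = (n·Q − d)/|n|² = (-59 − (-26))/33 = -1.
Reflection = Q − 2λn = (11, 2, -7) − (-2)·(-4, -4, 1) = (3, -6, -5).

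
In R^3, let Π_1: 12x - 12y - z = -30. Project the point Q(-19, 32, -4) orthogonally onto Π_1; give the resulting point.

Foot = Q − λn with λ = (n·Q − d)/|n|² = (-608 − (-30))/289 = -2.
Foot = (-19, 32, -4) − (-2)·(12, -12, -1) = (5, 8, -6).

(5, 8, -6)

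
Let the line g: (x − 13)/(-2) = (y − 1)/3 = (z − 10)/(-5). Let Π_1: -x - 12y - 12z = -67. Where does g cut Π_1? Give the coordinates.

g has direction (-2, 3, -5) through (13, 1, 10).
Substitute r = (13, 1, 10) + t(-2, 3, -5) into the plane: -145 + 26t = -67, so t = 3.
Intersection: (13, 1, 10) + 3·(-2, 3, -5) = (7, 10, -5).

(7, 10, -5)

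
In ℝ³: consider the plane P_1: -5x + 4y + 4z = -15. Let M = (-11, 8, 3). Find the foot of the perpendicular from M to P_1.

Foot = M − λn with λ = (n·M − d)/|n|² = (99 − (-15))/57 = 2.
Foot = (-11, 8, 3) − 2·(-5, 4, 4) = (-1, 0, -5).

(-1, 0, -5)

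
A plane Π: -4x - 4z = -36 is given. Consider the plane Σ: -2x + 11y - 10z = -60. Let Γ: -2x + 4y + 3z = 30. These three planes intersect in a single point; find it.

(1, 2, 8)

Solving the 3×3 linear system -4x - 4z = -36, -2x + 11y - 10z = -60, -2x + 4y + 3z = 30 (e.g. by elimination or Cramer's rule, determinant = -348) gives (1, 2, 8).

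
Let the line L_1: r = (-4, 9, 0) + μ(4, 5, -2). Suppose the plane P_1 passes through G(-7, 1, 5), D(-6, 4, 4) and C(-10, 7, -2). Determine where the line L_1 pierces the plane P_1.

GD = (1, 3, -1), GC = (-3, 6, -7); a normal to P_1 is GD × GC = (-15, 10, 15).
Using G: P_1 has equation -15x + 10y + 15z = 190.
Substitute r = (-4, 9, 0) + t(4, 5, -2) into the plane: 150 + (-40)t = 190, so t = -1.
Intersection: (-4, 9, 0) + (-1)·(4, 5, -2) = (-8, 4, 2).

(-8, 4, 2)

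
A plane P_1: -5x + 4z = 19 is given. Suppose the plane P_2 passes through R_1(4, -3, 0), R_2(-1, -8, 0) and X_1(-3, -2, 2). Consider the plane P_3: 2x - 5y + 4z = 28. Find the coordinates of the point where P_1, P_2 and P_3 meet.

R_1R_2 = (-5, -5, 0), R_1X_1 = (-7, 1, 2); a normal to P_2 is R_1R_2 × R_1X_1 = (-10, 10, -40).
Using R_1: P_2 has equation -10x + 10y - 40z = -70.
Solving the 3×3 linear system -5x + 4z = 19, -10x + 10y - 40z = -70, 2x - 5y + 4z = 28 (e.g. by elimination or Cramer's rule, determinant = 920) gives (-3, -6, 1).

(-3, -6, 1)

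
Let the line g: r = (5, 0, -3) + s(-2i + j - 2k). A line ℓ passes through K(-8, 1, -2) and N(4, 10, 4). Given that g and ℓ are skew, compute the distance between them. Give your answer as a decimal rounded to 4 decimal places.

A direction vector for ℓ is N − K = (12, 9, 6).
Common perpendicular direction n = (-2, 1, -2) × (12, 9, 6) = (24, -12, -30).
With w = (-8, 1, -2) − (5, 0, -3) = (-13, 1, 1), w · n = -354.
Distance = |w · n| / |n| = |-354| / √1620 ≈ 8.7952.

8.7952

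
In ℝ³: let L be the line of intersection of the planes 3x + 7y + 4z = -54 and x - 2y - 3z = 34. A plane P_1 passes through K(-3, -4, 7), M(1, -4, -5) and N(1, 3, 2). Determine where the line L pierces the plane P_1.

(2, -4, -8)

Direction of L: (3, 7, 4) × (1, -2, -3) = (-13, 13, -13).
A point on L: solving the two plane equations with x = -2 gives (-2, 0, -12).
KM = (4, 0, -12), KN = (4, 7, -5); a normal to P_1 is KM × KN = (84, -28, 28).
Using K: P_1 has equation 84x - 28y + 28z = 56.
Substitute r = (-2, 0, -12) + t(-13, 13, -13) into the plane: -504 + (-1820)t = 56, so t = -4/13.
Intersection: (-2, 0, -12) + (-4/13)·(-13, 13, -13) = (2, -4, -8).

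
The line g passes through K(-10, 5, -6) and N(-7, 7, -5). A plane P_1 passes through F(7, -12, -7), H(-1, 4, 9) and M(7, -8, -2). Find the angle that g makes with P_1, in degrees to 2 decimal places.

A direction vector for g is N − K = (3, 2, 1).
FH = (-8, 16, 16), FM = (0, 4, 5); a normal to P_1 is FH × FM = (16, 40, -32).
Using F: P_1 has equation 16x + 40y - 32z = -144.
sin θ = |n·v| / (|n||v|) = |96| / (√2880 · √14) = 0.47809.
θ ≈ 28.56°.

28.56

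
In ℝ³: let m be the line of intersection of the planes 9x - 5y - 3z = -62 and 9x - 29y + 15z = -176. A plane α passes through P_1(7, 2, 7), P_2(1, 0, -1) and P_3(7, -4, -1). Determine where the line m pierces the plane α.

Direction of m: (9, -5, -3) × (9, -29, 15) = (-162, -162, -216).
A point on m: solving the two plane equations with x = -14 gives (-14, -5, -13).
P_1P_2 = (-6, -2, -8), P_1P_3 = (0, -6, -8); a normal to α is P_1P_2 × P_1P_3 = (-32, -48, 36).
Using P_1: α has equation -32x - 48y + 36z = -68.
Substitute r = (-14, -5, -13) + t(-162, -162, -216) into the plane: 220 + 5184t = -68, so t = -1/18.
Intersection: (-14, -5, -13) + (-1/18)·(-162, -162, -216) = (-5, 4, -1).

(-5, 4, -1)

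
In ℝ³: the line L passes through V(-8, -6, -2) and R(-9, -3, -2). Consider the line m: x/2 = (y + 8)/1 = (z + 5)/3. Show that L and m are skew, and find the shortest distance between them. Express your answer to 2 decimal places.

A direction vector for L is R − V = (-1, 3, 0).
m has direction (2, 1, 3) through (0, -8, -5).
Common perpendicular direction n = (-1, 3, 0) × (2, 1, 3) = (9, 3, -7).
With w = (0, -8, -5) − (-8, -6, -2) = (8, -2, -3), w · n = 87.
Since n ≠ 0 the lines are not parallel, and w · n = 87 ≠ 0 so they do not intersect; hence they are skew.
Distance = |w · n| / |n| = |87| / √139 ≈ 7.38.

7.38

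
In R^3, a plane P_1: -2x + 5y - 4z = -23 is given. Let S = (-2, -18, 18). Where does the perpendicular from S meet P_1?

(-8, -3, 6)

Foot = S − λn with λ = (n·S − d)/|n|² = (-158 − (-23))/45 = -3.
Foot = (-2, -18, 18) − (-3)·(-2, 5, -4) = (-8, -3, 6).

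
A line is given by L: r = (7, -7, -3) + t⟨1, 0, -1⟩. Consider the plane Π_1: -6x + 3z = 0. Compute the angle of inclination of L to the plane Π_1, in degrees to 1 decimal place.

sin θ = |n·v| / (|n||v|) = |-9| / (√45 · √2) = 0.94868.
θ ≈ 71.6°.

71.6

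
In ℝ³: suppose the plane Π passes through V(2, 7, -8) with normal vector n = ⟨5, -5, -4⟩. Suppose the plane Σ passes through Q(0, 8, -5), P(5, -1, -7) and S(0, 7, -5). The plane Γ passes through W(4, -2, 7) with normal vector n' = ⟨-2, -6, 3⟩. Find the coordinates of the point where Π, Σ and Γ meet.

Π: n·r = n·V gives 5x - 5y - 4z = 7.
QP = (5, -9, -2), QS = (0, -1, 0); a normal to Σ is QP × QS = (-2, 0, -5).
Using Q: Σ has equation -2x - 5z = 25.
Γ: n'·r = n'·W gives -2x - 6y + 3z = 25.
Solving the 3×3 linear system 5x - 5y - 4z = 7, -2x - 5z = 25, -2x - 6y + 3z = 25 (e.g. by elimination or Cramer's rule, determinant = -278) gives (-5, -4, -3).

(-5, -4, -3)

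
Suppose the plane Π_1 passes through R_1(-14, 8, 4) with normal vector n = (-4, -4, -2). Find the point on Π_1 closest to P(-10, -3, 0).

(-6, 1, 2)

Π_1: n·r = n·R_1 gives -4x - 4y - 2z = 16.
Foot = P − λn with λ = (n·P − d)/|n|² = (52 − 16)/36 = 1.
Foot = (-10, -3, 0) − 1·(-4, -4, -2) = (-6, 1, 2).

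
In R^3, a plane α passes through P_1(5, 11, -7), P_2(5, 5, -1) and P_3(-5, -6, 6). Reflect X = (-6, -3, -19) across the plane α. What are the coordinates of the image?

(-14, 17, 1)

P_1P_2 = (0, -6, 6), P_1P_3 = (-10, -17, 13); a normal to α is P_1P_2 × P_1P_3 = (24, -60, -60).
Using P_1: α has equation 24x - 60y - 60z = -120.
λ = (n·X − d)/|n|² = (1176 − (-120))/7776 = 1/6.
Reflection = X − 2λn = (-6, -3, -19) − (1/3)·(24, -60, -60) = (-14, 17, 1).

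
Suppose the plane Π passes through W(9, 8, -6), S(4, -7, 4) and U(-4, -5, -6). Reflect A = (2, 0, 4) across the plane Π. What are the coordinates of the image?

(8, -6, -2)

WS = (-5, -15, 10), WU = (-13, -13, 0); a normal to Π is WS × WU = (130, -130, -130).
Using W: Π has equation 130x - 130y - 130z = 910.
λ = (n·A − d)/|n|² = (-260 − 910)/50700 = -3/130.
Reflection = A − 2λn = (2, 0, 4) − (-3/65)·(130, -130, -130) = (8, -6, -2).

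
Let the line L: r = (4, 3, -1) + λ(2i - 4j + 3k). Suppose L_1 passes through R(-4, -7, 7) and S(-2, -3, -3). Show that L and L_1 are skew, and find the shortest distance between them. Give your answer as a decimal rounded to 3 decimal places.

A direction vector for L_1 is S − R = (2, 4, -10).
Common perpendicular direction n = (2, -4, 3) × (2, 4, -10) = (28, 26, 16).
With w = (-4, -7, 7) − (4, 3, -1) = (-8, -10, 8), w · n = -356.
Since n ≠ 0 the lines are not parallel, and w · n = -356 ≠ 0 so they do not intersect; hence they are skew.
Distance = |w · n| / |n| = |-356| / √1716 ≈ 8.594.

8.594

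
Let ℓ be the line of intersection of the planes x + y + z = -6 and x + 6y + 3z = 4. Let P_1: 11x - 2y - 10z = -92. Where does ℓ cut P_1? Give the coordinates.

(-8, 2, 0)

Direction of ℓ: (1, 1, 1) × (1, 6, 3) = (-3, -2, 5).
A point on ℓ: solving the two plane equations with x = -11 gives (-11, 0, 5).
Substitute r = (-11, 0, 5) + t(-3, -2, 5) into the plane: -171 + (-79)t = -92, so t = -1.
Intersection: (-11, 0, 5) + (-1)·(-3, -2, 5) = (-8, 2, 0).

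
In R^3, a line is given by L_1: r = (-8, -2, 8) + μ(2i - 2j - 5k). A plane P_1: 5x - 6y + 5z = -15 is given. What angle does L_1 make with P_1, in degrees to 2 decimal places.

3.23

sin θ = |n·v| / (|n||v|) = |-3| / (√86 · √33) = 0.05631.
θ ≈ 3.23°.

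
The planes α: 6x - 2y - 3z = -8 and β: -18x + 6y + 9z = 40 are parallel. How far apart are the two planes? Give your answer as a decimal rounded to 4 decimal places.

0.7619

Rescale β by 1/(-3): 6x - 2y - 3z = -40/3. Then distance = |-8 − (-40/3)| / √49 ≈ 0.7619.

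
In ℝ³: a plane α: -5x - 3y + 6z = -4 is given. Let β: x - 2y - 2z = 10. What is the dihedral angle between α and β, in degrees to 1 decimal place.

cos θ = |n₁·n₂| / (|n₁||n₂|) = |-11| / (√70 · √9).
θ = arccos(0.43825) ≈ 64.0°.

64.0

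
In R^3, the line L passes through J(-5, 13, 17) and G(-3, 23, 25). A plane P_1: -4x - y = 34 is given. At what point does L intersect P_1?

A direction vector for L is G − J = (2, 10, 8).
Substitute r = (-5, 13, 17) + t(2, 10, 8) into the plane: 7 + (-18)t = 34, so t = -3/2.
Intersection: (-5, 13, 17) + (-3/2)·(2, 10, 8) = (-8, -2, 5).

(-8, -2, 5)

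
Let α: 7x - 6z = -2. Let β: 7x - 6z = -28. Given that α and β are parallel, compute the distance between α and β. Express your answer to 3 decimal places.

2.820

Same normal n = (7, 0, -6) with |n| = √85; distance = |-2 − (-28)| / |n| = 26/√85 ≈ 2.820.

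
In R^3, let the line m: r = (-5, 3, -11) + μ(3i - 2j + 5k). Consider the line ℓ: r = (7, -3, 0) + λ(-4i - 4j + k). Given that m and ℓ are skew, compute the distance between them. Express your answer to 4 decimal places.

3.7856

Common perpendicular direction n = (3, -2, 5) × (-4, -4, 1) = (18, -23, -20).
With w = (7, -3, 0) − (-5, 3, -11) = (12, -6, 11), w · n = 134.
Distance = |w · n| / |n| = |134| / √1253 ≈ 3.7856.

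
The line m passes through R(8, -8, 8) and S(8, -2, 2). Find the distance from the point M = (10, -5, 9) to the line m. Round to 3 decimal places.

3.464

A direction vector for m is S − R = (0, 6, -6).
Taking (8, -8, 8) on m with direction v = (0, 6, -6): w = M − (8, -8, 8) = (2, 3, 1), and w × v = (-24, 12, 12).
Distance = |w × v| / |v| = √864 / √72 ≈ 3.464.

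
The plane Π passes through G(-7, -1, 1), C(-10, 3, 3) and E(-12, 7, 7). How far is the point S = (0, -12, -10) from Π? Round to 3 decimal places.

GC = (-3, 4, 2), GE = (-5, 8, 6); a normal to Π is GC × GE = (8, 8, -4).
Using G: Π has equation 8x + 8y - 4z = -68.
n·S − d = (8)·(0) + (8)·(-12) + (-4)·(-10) − (-68) = 12; |n| = √144.
Distance = |12| / √144 = 12/√144 ≈ 1.000.

1.000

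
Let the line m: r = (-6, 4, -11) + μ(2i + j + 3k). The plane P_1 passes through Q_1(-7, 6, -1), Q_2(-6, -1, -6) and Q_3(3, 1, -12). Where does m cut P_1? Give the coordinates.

(-2, 6, -5)

Q_1Q_2 = (1, -7, -5), Q_1Q_3 = (10, -5, -11); a normal to P_1 is Q_1Q_2 × Q_1Q_3 = (52, -39, 65).
Using Q_1: P_1 has equation 52x - 39y + 65z = -663.
Substitute r = (-6, 4, -11) + t(2, 1, 3) into the plane: -1183 + 260t = -663, so t = 2.
Intersection: (-6, 4, -11) + 2·(2, 1, 3) = (-2, 6, -5).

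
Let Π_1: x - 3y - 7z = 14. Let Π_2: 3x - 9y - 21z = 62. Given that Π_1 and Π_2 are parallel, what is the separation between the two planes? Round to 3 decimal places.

0.868

Rescale Π_2 by 1/3: x - 3y - 7z = 62/3. Then distance = |14 − (62/3)| / √59 ≈ 0.868.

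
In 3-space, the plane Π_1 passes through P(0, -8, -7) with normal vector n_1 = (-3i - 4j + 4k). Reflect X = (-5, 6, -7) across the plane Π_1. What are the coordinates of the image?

Π_1: n_1·r = n_1·P gives -3x - 4y + 4z = 4.
λ = (n·X − d)/|n|² = (-37 − 4)/41 = -1.
Reflection = X − 2λn = (-5, 6, -7) − (-2)·(-3, -4, 4) = (-11, -2, 1).

(-11, -2, 1)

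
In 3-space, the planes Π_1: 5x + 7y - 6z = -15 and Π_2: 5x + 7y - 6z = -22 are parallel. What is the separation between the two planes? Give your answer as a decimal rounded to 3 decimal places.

Same normal n = (5, 7, -6) with |n| = √110; distance = |-15 − (-22)| / |n| = 7/√110 ≈ 0.667.

0.667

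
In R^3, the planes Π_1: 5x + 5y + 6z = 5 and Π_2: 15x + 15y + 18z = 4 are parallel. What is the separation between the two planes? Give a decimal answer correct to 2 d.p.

Rescale Π_2 by 1/3: 5x + 5y + 6z = 4/3. Then distance = |5 − (4/3)| / √86 ≈ 0.40.

0.40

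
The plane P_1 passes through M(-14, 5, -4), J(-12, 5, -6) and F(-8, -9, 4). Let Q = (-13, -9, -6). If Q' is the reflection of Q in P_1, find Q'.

(-3, 1, 4)

MJ = (2, 0, -2), MF = (6, -14, 8); a normal to P_1 is MJ × MF = (-28, -28, -28).
Using M: P_1 has equation -28x - 28y - 28z = 364.
λ = (n·Q − d)/|n|² = (784 − 364)/2352 = 5/28.
Reflection = Q − 2λn = (-13, -9, -6) − (5/14)·(-28, -28, -28) = (-3, 1, 4).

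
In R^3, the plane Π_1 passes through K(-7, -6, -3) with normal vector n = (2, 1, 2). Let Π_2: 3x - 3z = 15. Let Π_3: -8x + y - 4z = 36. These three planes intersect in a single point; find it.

(-2, -8, -7)

Π_1: n·r = n·K gives 2x + y + 2z = -26.
Solving the 3×3 linear system 2x + y + 2z = -26, 3x - 3z = 15, -8x + y - 4z = 36 (e.g. by elimination or Cramer's rule, determinant = 48) gives (-2, -8, -7).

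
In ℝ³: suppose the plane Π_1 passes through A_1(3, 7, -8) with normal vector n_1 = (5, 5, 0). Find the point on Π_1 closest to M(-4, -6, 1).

(6, 4, 1)

Π_1: n_1·r = n_1·A_1 gives 5x + 5y = 50.
Foot = M − λn with λ = (n·M − d)/|n|² = (-50 − 50)/50 = -2.
Foot = (-4, -6, 1) − (-2)·(5, 5, 0) = (6, 4, 1).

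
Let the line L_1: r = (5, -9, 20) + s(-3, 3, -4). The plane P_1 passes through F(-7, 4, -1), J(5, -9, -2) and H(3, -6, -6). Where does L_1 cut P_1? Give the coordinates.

FJ = (12, -13, -1), FH = (10, -10, -5); a normal to P_1 is FJ × FH = (55, 50, 10).
Using F: P_1 has equation 55x + 50y + 10z = -195.
Substitute r = (5, -9, 20) + t(-3, 3, -4) into the plane: 25 + (-55)t = -195, so t = 4.
Intersection: (5, -9, 20) + 4·(-3, 3, -4) = (-7, 3, 4).

(-7, 3, 4)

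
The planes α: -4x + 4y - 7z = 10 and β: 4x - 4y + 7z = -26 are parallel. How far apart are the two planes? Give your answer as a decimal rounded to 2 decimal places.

Rescale β by 1/(-1): -4x + 4y - 7z = 26. Then distance = |10 − 26| / √81 ≈ 1.78.

1.78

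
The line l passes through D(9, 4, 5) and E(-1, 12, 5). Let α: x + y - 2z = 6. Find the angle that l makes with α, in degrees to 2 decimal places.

A direction vector for l is E − D = (-10, 8, 0).
sin θ = |n·v| / (|n||v|) = |-2| / (√6 · √164) = 0.06376.
θ ≈ 3.66°.

3.66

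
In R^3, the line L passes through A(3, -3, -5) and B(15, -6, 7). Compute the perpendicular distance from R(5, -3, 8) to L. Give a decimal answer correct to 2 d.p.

7.99

A direction vector for L is B − A = (12, -3, 12).
Taking (3, -3, -5) on L with direction v = (12, -3, 12): w = R − (3, -3, -5) = (2, 0, 13), and w × v = (39, 132, -6).
Distance = |w × v| / |v| = √18981 / √297 ≈ 7.99.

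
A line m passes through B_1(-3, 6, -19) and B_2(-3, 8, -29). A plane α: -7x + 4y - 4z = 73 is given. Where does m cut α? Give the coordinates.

(-3, 4, -9)

A direction vector for m is B_2 − B_1 = (0, 2, -10).
Substitute r = (-3, 6, -19) + t(0, 2, -10) into the plane: 121 + 48t = 73, so t = -1.
Intersection: (-3, 6, -19) + (-1)·(0, 2, -10) = (-3, 4, -9).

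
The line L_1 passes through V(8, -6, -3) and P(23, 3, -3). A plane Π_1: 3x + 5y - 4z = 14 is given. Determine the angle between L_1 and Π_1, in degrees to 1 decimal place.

A direction vector for L_1 is P − V = (15, 9, 0).
sin θ = |n·v| / (|n||v|) = |90| / (√50 · √306) = 0.72761.
θ ≈ 46.7°.

46.7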